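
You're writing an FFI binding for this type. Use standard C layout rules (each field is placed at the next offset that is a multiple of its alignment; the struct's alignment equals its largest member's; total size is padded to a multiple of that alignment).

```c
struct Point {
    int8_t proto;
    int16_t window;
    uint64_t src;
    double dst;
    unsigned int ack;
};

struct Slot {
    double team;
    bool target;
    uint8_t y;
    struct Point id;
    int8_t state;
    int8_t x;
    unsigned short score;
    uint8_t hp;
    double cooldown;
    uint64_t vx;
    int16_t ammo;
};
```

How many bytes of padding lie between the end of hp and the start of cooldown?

Point: proto at 0 (size 1, align 1) → ends 1; pad 1 to align 2 for window; window at 2 (size 2, align 2) → ends 4; pad 4 to align 8 for src; src at 8 (size 8, align 8) → ends 16; dst at 16 (size 8, align 8) → ends 24; ack at 24 (size 4, align 4) → ends 28; tail pad 4 to reach multiple of 8; total 32 bytes, alignment 8
team at 0 (size 8, align 8) → ends 8
target at 8 (size 1, align 1) → ends 9
y at 9 (size 1, align 1) → ends 10
pad 6 to align 8 for id
id at 16 (size 32, align 8) → ends 48
state at 48 (size 1, align 1) → ends 49
x at 49 (size 1, align 1) → ends 50
score at 50 (size 2, align 2) → ends 52
hp at 52 (size 1, align 1) → ends 53
pad 3 to align 8 for cooldown
cooldown at 56 (size 8, align 8) → ends 64

3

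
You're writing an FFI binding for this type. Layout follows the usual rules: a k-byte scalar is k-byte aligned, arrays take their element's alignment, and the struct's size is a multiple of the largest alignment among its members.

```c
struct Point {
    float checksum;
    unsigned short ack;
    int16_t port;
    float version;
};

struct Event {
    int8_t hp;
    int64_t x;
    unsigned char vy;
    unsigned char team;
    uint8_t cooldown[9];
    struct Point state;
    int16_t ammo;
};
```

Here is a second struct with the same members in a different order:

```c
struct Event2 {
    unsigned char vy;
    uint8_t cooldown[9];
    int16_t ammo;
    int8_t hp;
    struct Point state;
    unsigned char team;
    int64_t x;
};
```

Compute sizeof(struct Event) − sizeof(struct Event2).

8

Point: 0..4  checksum  (4B, 4-aligned); 4..6  ack  (2B, 2-aligned); 6..8  port  (2B, 2-aligned); 8..12  version  (4B, 4-aligned); sizeof = 12, alignof = 4
0..1  hp  (1B, 1-aligned)
1..8  -- padding (7B)
8..16  x  (8B, 8-aligned)
16..17  vy  (1B, 1-aligned)
17..18  team  (1B, 1-aligned)
18..27  cooldown  (9B, 1-aligned)
27..28  -- padding (1B)
28..40  state  (12B, 4-aligned)
40..42  ammo  (2B, 2-aligned)
42..48  -- tail padding (6B)
sizeof = 48, alignof = 8
— Event2 —
0..1  vy  (1B, 1-aligned)
1..10  cooldown  (9B, 1-aligned)
10..12  ammo  (2B, 2-aligned)
12..13  hp  (1B, 1-aligned)
13..16  -- padding (3B)
16..28  state  (12B, 4-aligned)
28..29  team  (1B, 1-aligned)
29..32  -- padding (3B)
32..40  x  (8B, 8-aligned)
sizeof = 40, alignof = 8
48 − 40 = 8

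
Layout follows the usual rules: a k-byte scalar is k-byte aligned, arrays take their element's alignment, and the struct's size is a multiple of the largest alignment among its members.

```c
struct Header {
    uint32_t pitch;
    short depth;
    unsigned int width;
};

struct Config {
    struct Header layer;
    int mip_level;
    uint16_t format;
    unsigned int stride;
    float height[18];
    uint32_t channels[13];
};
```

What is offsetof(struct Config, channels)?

Header: @0: pitch [4B, align 4] → 4; @4: depth [2B, align 2] → 6; +2 pad (align 4); @8: width [4B, align 4] → 12; size 12, align 4
@0: layer [12B, align 4] → 12
@12: mip_level [4B, align 4] → 16
@16: format [2B, align 2] → 18
+2 pad (align 4)
@20: stride [4B, align 4] → 24
@24: height [72B, align 4] → 96
@96: channels [52B, align 4] → 148

96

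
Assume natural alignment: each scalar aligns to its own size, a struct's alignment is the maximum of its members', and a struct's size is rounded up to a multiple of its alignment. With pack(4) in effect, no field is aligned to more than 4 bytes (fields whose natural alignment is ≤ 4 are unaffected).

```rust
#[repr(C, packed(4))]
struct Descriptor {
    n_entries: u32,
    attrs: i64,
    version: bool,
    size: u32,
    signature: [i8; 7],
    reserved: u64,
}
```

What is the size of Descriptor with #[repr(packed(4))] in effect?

36

0..4  n_entries  (4B, 4-aligned)
4..12  attrs  (8B, 4-aligned)
12..13  version  (1B, 1-aligned)
13..16  -- padding (3B)
16..20  size  (4B, 4-aligned)
20..27  signature  (7B, 1-aligned)
27..28  -- padding (1B)
28..36  reserved  (8B, 4-aligned)
sizeof = 36, alignof = 4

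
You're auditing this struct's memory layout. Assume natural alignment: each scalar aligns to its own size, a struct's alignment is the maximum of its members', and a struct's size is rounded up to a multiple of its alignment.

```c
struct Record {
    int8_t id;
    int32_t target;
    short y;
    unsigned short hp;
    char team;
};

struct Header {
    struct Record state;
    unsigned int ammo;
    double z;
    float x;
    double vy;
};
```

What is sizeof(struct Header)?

Record: id at 0 (size 1, align 1) → ends 1; pad 3 to align 4 for target; target at 4 (size 4, align 4) → ends 8; y at 8 (size 2, align 2) → ends 10; hp at 10 (size 2, align 2) → ends 12; team at 12 (size 1, align 1) → ends 13; tail pad 3 to reach multiple of 4; total 16 bytes, alignment 4
state at 0 (size 16, align 4) → ends 16
ammo at 16 (size 4, align 4) → ends 20
pad 4 to align 8 for z
z at 24 (size 8, align 8) → ends 32
x at 32 (size 4, align 4) → ends 36
pad 4 to align 8 for vy
vy at 40 (size 8, align 8) → ends 48
total 48 bytes, alignment 8

48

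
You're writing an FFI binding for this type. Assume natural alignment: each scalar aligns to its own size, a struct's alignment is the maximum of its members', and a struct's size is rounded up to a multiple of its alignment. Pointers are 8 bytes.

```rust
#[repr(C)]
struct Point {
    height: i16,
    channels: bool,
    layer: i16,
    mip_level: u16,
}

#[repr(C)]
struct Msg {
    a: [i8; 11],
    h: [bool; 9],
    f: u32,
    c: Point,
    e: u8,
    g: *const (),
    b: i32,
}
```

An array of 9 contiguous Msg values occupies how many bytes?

504

Point: height at 0 (size 2, align 2) → ends 2; channels at 2 (size 1, align 1) → ends 3; pad 1 to align 2 for layer; layer at 4 (size 2, align 2) → ends 6; mip_level at 6 (size 2, align 2) → ends 8; total 8 bytes, alignment 2
a at 0 (size 11, align 1) → ends 11
h at 11 (size 9, align 1) → ends 20
f at 20 (size 4, align 4) → ends 24
c at 24 (size 8, align 2) → ends 32
e at 32 (size 1, align 1) → ends 33
pad 7 to align 8 for g
g at 40 (size 8, align 8) → ends 48
b at 48 (size 4, align 4) → ends 52
tail pad 4 to reach multiple of 8
total 56 bytes, alignment 8
array of 9: 9 × 56 = 504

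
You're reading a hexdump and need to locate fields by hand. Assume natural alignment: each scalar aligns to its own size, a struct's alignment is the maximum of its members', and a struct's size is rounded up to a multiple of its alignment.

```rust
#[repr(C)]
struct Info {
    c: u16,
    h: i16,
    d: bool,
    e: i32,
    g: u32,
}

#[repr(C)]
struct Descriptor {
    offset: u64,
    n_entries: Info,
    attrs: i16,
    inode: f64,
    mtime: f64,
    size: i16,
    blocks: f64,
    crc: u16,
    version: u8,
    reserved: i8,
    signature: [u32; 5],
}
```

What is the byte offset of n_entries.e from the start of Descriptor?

Info: @0: c [2B, align 2] → 2; @2: h [2B, align 2] → 4; @4: d [1B, align 1] → 5; +3 pad (align 4); @8: e [4B, align 4] → 12; @12: g [4B, align 4] → 16; size 16, align 4
@0: offset [8B, align 8] → 8
@8: n_entries [16B, align 4] → 24
within Info: e at 8
8 + 8 = 16

16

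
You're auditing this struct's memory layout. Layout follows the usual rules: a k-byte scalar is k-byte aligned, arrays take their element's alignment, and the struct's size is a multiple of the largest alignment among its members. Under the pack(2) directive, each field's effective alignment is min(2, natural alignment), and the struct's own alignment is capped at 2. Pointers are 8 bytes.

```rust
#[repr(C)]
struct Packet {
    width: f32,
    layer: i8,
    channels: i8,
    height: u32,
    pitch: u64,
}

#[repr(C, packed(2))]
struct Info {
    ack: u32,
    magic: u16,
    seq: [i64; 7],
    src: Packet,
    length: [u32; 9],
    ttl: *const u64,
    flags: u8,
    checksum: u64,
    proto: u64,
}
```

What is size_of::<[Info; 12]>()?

Packet: 0..4  width  (4B, 4-aligned); 4..5  layer  (1B, 1-aligned); 5..6  channels  (1B, 1-aligned); 6..8  -- padding (2B); 8..12  height  (4B, 4-aligned); 12..16  -- padding (4B); 16..24  pitch  (8B, 8-aligned); sizeof = 24, alignof = 8
0..4  ack  (4B, 2-aligned)
4..6  magic  (2B, 2-aligned)
6..62  seq  (56B, 2-aligned)
62..86  src  (24B, 2-aligned)
86..122  length  (36B, 2-aligned)
122..130  ttl  (8B, 2-aligned)
130..131  flags  (1B, 1-aligned)
131..132  -- padding (1B)
132..140  checksum  (8B, 2-aligned)
140..148  proto  (8B, 2-aligned)
sizeof = 148, alignof = 2
array of 12: 12 × 148 = 1776

1776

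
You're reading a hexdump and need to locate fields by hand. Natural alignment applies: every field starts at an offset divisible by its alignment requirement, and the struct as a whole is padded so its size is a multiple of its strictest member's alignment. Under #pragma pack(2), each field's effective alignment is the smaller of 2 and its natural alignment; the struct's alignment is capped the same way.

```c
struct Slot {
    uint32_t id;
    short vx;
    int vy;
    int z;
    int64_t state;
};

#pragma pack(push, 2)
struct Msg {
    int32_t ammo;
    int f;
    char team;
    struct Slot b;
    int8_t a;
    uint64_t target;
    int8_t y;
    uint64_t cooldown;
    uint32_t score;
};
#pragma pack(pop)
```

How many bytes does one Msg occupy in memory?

58

Slot: id at 0 (size 4, align 4) → ends 4; vx at 4 (size 2, align 2) → ends 6; pad 2 to align 4 for vy; vy at 8 (size 4, align 4) → ends 12; z at 12 (size 4, align 4) → ends 16; state at 16 (size 8, align 8) → ends 24; total 24 bytes, alignment 8
ammo at 0 (size 4, align 2) → ends 4
f at 4 (size 4, align 2) → ends 8
team at 8 (size 1, align 1) → ends 9
pad 1 to align 2 for b
b at 10 (size 24, align 2) → ends 34
a at 34 (size 1, align 1) → ends 35
pad 1 to align 2 for target
target at 36 (size 8, align 2) → ends 44
y at 44 (size 1, align 1) → ends 45
pad 1 to align 2 for cooldown
cooldown at 46 (size 8, align 2) → ends 54
score at 54 (size 4, align 2) → ends 58
total 58 bytes, alignment 2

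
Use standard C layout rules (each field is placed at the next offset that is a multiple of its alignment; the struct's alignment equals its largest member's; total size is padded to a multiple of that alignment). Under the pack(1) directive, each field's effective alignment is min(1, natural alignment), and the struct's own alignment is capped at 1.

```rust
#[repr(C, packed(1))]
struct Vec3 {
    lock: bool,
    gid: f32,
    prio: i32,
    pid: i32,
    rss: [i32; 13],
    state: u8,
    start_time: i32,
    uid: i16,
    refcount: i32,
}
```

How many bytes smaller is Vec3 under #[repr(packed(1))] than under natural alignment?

8

natural layout:
  lock at 0 (size 1, align 1) → ends 1
  pad 3 to align 4 for gid
  gid at 4 (size 4, align 4) → ends 8
  prio at 8 (size 4, align 4) → ends 12
  pid at 12 (size 4, align 4) → ends 16
  rss at 16 (size 52, align 4) → ends 68
  state at 68 (size 1, align 1) → ends 69
  pad 3 to align 4 for start_time
  start_time at 72 (size 4, align 4) → ends 76
  uid at 76 (size 2, align 2) → ends 78
  pad 2 to align 4 for refcount
  refcount at 80 (size 4, align 4) → ends 84
  total 84 bytes, alignment 4
packed(1) layout:
  lock at 0 (size 1, align 1) → ends 1
  gid at 1 (size 4, align 1) → ends 5
  prio at 5 (size 4, align 1) → ends 9
  pid at 9 (size 4, align 1) → ends 13
  rss at 13 (size 52, align 1) → ends 65
  state at 65 (size 1, align 1) → ends 66
  start_time at 66 (size 4, align 1) → ends 70
  uid at 70 (size 2, align 1) → ends 72
  refcount at 72 (size 4, align 1) → ends 76
  total 76 bytes, alignment 1
84 − 76 = 8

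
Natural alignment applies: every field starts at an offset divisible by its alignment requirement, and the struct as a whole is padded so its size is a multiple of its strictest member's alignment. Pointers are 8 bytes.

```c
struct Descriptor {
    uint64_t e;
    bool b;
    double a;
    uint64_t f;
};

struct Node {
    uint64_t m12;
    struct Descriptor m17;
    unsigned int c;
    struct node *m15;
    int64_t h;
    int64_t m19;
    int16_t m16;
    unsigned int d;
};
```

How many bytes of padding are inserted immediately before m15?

4

Descriptor: e at 0 (size 8, align 8) → ends 8; b at 8 (size 1, align 1) → ends 9; pad 7 to align 8 for a; a at 16 (size 8, align 8) → ends 24; f at 24 (size 8, align 8) → ends 32; total 32 bytes, alignment 8
m12 at 0 (size 8, align 8) → ends 8
m17 at 8 (size 32, align 8) → ends 40
c at 40 (size 4, align 4) → ends 44
pad 4 to align 8 for m15
m15 at 48 (size 8, align 8) → ends 56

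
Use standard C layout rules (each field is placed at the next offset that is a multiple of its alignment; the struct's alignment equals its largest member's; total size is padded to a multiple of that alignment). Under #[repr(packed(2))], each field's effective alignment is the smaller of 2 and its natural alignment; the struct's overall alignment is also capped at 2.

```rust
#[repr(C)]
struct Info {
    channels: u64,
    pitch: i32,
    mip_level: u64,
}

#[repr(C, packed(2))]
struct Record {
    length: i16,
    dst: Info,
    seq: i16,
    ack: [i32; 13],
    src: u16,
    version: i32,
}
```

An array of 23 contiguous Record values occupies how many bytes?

1978

Info: 0..8  channels  (8B, 8-aligned); 8..12  pitch  (4B, 4-aligned); 12..16  -- padding (4B); 16..24  mip_level  (8B, 8-aligned); sizeof = 24, alignof = 8
0..2  length  (2B, 2-aligned)
2..26  dst  (24B, 2-aligned)
26..28  seq  (2B, 2-aligned)
28..80  ack  (52B, 2-aligned)
80..82  src  (2B, 2-aligned)
82..86  version  (4B, 2-aligned)
sizeof = 86, alignof = 2
array of 23: 23 × 86 = 1978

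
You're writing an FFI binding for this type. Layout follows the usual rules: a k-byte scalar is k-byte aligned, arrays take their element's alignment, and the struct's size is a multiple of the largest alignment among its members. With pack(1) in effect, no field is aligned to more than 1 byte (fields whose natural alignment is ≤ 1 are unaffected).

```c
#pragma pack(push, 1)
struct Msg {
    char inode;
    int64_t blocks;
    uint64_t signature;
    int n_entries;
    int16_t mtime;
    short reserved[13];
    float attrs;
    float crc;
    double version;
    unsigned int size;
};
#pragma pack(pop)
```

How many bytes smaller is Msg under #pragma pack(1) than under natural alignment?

11

natural layout:
  0..1  inode  (1B, 1-aligned)
  1..8  -- padding (7B)
  8..16  blocks  (8B, 8-aligned)
  16..24  signature  (8B, 8-aligned)
  24..28  n_entries  (4B, 4-aligned)
  28..30  mtime  (2B, 2-aligned)
  30..56  reserved  (26B, 2-aligned)
  56..60  attrs  (4B, 4-aligned)
  60..64  crc  (4B, 4-aligned)
  64..72  version  (8B, 8-aligned)
  72..76  size  (4B, 4-aligned)
  76..80  -- tail padding (4B)
  sizeof = 80, alignof = 8
packed(1) layout:
  0..1  inode  (1B, 1-aligned)
  1..9  blocks  (8B, 1-aligned)
  9..17  signature  (8B, 1-aligned)
  17..21  n_entries  (4B, 1-aligned)
  21..23  mtime  (2B, 1-aligned)
  23..49  reserved  (26B, 1-aligned)
  49..53  attrs  (4B, 1-aligned)
  53..57  crc  (4B, 1-aligned)
  57..65  version  (8B, 1-aligned)
  65..69  size  (4B, 1-aligned)
  sizeof = 69, alignof = 1
80 − 69 = 11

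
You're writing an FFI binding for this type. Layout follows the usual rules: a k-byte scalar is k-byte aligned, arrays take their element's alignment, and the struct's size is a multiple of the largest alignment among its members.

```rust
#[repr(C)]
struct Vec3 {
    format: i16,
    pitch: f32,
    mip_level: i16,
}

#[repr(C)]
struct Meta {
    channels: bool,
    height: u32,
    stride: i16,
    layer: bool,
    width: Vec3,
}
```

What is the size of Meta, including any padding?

Vec3: @0: format [2B, align 2] → 2; +2 pad (align 4); @4: pitch [4B, align 4] → 8; @8: mip_level [2B, align 2] → 10; +2 tail pad (align 4); size 12, align 4
@0: channels [1B, align 1] → 1
+3 pad (align 4)
@4: height [4B, align 4] → 8
@8: stride [2B, align 2] → 10
@10: layer [1B, align 1] → 11
+1 pad (align 4)
@12: width [12B, align 4] → 24
size 24, align 4

24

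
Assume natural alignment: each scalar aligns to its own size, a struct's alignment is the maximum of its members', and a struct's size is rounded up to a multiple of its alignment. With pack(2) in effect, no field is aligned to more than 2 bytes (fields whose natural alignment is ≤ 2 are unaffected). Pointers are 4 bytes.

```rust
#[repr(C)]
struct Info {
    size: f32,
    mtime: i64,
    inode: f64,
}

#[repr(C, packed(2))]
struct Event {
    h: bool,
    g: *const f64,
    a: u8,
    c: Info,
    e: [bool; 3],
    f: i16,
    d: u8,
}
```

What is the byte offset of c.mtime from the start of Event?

16

Info: size at 0 (size 4, align 4) → ends 4; pad 4 to align 8 for mtime; mtime at 8 (size 8, align 8) → ends 16; inode at 16 (size 8, align 8) → ends 24; total 24 bytes, alignment 8
h at 0 (size 1, align 1) → ends 1
pad 1 to align 2 for g
g at 2 (size 4, align 2) → ends 6
a at 6 (size 1, align 1) → ends 7
pad 1 to align 2 for c
c at 8 (size 24, align 2) → ends 32
within Info: mtime at 8
8 + 8 = 16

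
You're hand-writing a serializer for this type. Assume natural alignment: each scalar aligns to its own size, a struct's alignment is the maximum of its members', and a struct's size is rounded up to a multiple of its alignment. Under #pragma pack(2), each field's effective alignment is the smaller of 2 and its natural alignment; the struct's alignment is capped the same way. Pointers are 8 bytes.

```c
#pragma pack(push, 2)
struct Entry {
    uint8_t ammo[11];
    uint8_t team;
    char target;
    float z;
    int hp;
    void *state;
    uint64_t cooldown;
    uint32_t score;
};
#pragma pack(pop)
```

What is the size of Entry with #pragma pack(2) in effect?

42

ammo at 0 (size 11, align 1) → ends 11
team at 11 (size 1, align 1) → ends 12
target at 12 (size 1, align 1) → ends 13
pad 1 to align 2 for z
z at 14 (size 4, align 2) → ends 18
hp at 18 (size 4, align 2) → ends 22
state at 22 (size 8, align 2) → ends 30
cooldown at 30 (size 8, align 2) → ends 38
score at 38 (size 4, align 2) → ends 42
total 42 bytes, alignment 2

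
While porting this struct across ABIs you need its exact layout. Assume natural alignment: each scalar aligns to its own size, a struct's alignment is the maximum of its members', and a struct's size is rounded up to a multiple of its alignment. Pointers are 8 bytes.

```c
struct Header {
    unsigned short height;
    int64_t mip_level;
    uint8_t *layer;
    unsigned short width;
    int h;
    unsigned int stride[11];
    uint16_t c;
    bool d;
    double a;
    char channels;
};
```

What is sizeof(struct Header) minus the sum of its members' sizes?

0..2  height  (2B, 2-aligned)
2..8  -- padding (6B)
8..16  mip_level  (8B, 8-aligned)
16..24  layer  (8B, 8-aligned)
24..26  width  (2B, 2-aligned)
26..28  -- padding (2B)
28..32  h  (4B, 4-aligned)
32..76  stride  (44B, 4-aligned)
76..78  c  (2B, 2-aligned)
78..79  d  (1B, 1-aligned)
79..80  -- padding (1B)
80..88  a  (8B, 8-aligned)
88..89  channels  (1B, 1-aligned)
89..96  -- tail padding (7B)
sizeof = 96, alignof = 8
data bytes 80, size 96 → padding 16

16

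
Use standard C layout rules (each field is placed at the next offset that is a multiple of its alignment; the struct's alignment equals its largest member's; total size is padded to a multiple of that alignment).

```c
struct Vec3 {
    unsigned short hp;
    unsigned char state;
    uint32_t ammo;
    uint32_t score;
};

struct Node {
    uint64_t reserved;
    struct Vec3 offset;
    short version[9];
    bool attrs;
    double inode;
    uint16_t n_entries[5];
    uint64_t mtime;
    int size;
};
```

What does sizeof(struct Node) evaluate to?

80 bytes

Vec3: @0: hp [2B, align 2] → 2; @2: state [1B, align 1] → 3; +1 pad (align 4); @4: ammo [4B, align 4] → 8; @8: score [4B, align 4] → 12; size 12, align 4
@0: reserved [8B, align 8] → 8
@8: offset [12B, align 4] → 20
@20: version [18B, align 2] → 38
@38: attrs [1B, align 1] → 39
+1 pad (align 8)
@40: inode [8B, align 8] → 48
@48: n_entries [10B, align 2] → 58
+6 pad (align 8)
@64: mtime [8B, align 8] → 72
@72: size [4B, align 4] → 76
+4 tail pad (align 8)
size 80, align 8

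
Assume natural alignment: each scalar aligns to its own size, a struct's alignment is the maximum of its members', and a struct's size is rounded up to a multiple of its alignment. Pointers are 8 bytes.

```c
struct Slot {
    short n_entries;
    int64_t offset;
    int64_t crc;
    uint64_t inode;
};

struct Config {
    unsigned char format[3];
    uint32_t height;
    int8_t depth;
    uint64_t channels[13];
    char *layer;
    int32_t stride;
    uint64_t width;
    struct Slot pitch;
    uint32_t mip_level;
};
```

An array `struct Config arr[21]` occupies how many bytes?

Slot: 0..2  n_entries  (2B, 2-aligned); 2..8  -- padding (6B); 8..16  offset  (8B, 8-aligned); 16..24  crc  (8B, 8-aligned); 24..32  inode  (8B, 8-aligned); sizeof = 32, alignof = 8
0..3  format  (3B, 1-aligned)
3..4  -- padding (1B)
4..8  height  (4B, 4-aligned)
8..9  depth  (1B, 1-aligned)
9..16  -- padding (7B)
16..120  channels  (104B, 8-aligned)
120..128  layer  (8B, 8-aligned)
128..132  stride  (4B, 4-aligned)
132..136  -- padding (4B)
136..144  width  (8B, 8-aligned)
144..176  pitch  (32B, 8-aligned)
176..180  mip_level  (4B, 4-aligned)
180..184  -- tail padding (4B)
sizeof = 184, alignof = 8
array of 21: 21 × 184 = 3864

3864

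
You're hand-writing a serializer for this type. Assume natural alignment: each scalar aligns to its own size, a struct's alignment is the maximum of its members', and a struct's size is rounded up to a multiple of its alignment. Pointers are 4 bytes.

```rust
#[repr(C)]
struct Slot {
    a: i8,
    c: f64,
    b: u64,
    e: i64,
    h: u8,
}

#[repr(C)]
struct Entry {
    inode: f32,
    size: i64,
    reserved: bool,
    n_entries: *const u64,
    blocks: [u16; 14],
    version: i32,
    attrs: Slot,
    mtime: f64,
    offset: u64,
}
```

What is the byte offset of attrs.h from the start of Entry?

Slot: a at 0 (size 1, align 1) → ends 1; pad 7 to align 8 for c; c at 8 (size 8, align 8) → ends 16; b at 16 (size 8, align 8) → ends 24; e at 24 (size 8, align 8) → ends 32; h at 32 (size 1, align 1) → ends 33; tail pad 7 to reach multiple of 8; total 40 bytes, alignment 8
inode at 0 (size 4, align 4) → ends 4
pad 4 to align 8 for size
size at 8 (size 8, align 8) → ends 16
reserved at 16 (size 1, align 1) → ends 17
pad 3 to align 4 for n_entries
n_entries at 20 (size 4, align 4) → ends 24
blocks at 24 (size 28, align 2) → ends 52
version at 52 (size 4, align 4) → ends 56
attrs at 56 (size 40, align 8) → ends 96
within Slot: h at 32
56 + 32 = 88

88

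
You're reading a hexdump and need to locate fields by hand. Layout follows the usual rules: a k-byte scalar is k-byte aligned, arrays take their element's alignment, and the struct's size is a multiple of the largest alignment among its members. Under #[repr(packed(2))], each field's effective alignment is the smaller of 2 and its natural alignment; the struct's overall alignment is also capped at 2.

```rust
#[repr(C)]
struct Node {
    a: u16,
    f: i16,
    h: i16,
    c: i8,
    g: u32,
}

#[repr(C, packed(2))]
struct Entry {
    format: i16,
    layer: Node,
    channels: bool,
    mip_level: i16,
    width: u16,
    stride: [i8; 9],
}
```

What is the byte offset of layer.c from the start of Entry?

Node: @0: a [2B, align 2] → 2; @2: f [2B, align 2] → 4; @4: h [2B, align 2] → 6; @6: c [1B, align 1] → 7; +1 pad (align 4); @8: g [4B, align 4] → 12; size 12, align 4
@0: format [2B, align 2] → 2
@2: layer [12B, align 2] → 14
within Node: c at 6
2 + 6 = 8

8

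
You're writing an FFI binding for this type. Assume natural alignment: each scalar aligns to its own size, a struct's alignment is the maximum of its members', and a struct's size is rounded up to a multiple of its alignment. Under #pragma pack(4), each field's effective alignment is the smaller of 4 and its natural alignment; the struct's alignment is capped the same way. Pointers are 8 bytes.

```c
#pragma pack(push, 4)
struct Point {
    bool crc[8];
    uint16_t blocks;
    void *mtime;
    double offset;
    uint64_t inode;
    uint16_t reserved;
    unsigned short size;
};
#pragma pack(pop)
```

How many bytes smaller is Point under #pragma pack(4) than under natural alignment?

8

natural layout:
  @0: crc [8B, align 1] → 8
  @8: blocks [2B, align 2] → 10
  +6 pad (align 8)
  @16: mtime [8B, align 8] → 24
  @24: offset [8B, align 8] → 32
  @32: inode [8B, align 8] → 40
  @40: reserved [2B, align 2] → 42
  @42: size [2B, align 2] → 44
  +4 tail pad (align 8)
  size 48, align 8
packed(4) layout:
  @0: crc [8B, align 1] → 8
  @8: blocks [2B, align 2] → 10
  +2 pad (align 4)
  @12: mtime [8B, align 4] → 20
  @20: offset [8B, align 4] → 28
  @28: inode [8B, align 4] → 36
  @36: reserved [2B, align 2] → 38
  @38: size [2B, align 2] → 40
  size 40, align 4
48 − 40 = 8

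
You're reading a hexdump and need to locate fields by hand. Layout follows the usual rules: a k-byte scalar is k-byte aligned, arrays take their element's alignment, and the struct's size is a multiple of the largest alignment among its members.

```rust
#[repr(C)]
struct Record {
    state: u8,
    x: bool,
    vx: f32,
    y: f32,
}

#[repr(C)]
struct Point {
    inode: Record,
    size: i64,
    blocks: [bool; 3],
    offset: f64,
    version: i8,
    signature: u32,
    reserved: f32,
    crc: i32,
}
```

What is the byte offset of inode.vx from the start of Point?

4

Record: @0: state [1B, align 1] → 1; @1: x [1B, align 1] → 2; +2 pad (align 4); @4: vx [4B, align 4] → 8; @8: y [4B, align 4] → 12; size 12, align 4
@0: inode [12B, align 4] → 12
within Record: vx at 4
0 + 4 = 4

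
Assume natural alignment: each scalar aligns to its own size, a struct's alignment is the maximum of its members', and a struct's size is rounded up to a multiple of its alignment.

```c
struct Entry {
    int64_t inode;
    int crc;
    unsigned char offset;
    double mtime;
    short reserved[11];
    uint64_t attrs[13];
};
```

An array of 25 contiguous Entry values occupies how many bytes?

inode at 0 (size 8, align 8) → ends 8
crc at 8 (size 4, align 4) → ends 12
offset at 12 (size 1, align 1) → ends 13
pad 3 to align 8 for mtime
mtime at 16 (size 8, align 8) → ends 24
reserved at 24 (size 22, align 2) → ends 46
pad 2 to align 8 for attrs
attrs at 48 (size 104, align 8) → ends 152
total 152 bytes, alignment 8
array of 25: 25 × 152 = 3800

3800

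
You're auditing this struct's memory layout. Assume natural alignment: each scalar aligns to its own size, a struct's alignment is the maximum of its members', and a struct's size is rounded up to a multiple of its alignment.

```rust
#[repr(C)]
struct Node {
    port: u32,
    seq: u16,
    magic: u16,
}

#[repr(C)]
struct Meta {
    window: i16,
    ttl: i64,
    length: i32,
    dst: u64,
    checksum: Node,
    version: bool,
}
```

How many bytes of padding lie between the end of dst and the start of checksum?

0

Node: port at 0 (size 4, align 4) → ends 4; seq at 4 (size 2, align 2) → ends 6; magic at 6 (size 2, align 2) → ends 8; total 8 bytes, alignment 4
window at 0 (size 2, align 2) → ends 2
pad 6 to align 8 for ttl
ttl at 8 (size 8, align 8) → ends 16
length at 16 (size 4, align 4) → ends 20
pad 4 to align 8 for dst
dst at 24 (size 8, align 8) → ends 32
checksum at 32 (size 8, align 4) → ends 40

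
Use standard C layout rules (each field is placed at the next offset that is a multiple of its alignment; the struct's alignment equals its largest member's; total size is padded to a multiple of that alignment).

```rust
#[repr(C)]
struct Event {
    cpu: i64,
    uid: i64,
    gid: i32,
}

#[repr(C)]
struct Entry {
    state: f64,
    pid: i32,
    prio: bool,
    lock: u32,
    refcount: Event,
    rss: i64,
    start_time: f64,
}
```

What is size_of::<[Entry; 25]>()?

1600

Event: 0..8  cpu  (8B, 8-aligned); 8..16  uid  (8B, 8-aligned); 16..20  gid  (4B, 4-aligned); 20..24  -- tail padding (4B); sizeof = 24, alignof = 8
0..8  state  (8B, 8-aligned)
8..12  pid  (4B, 4-aligned)
12..13  prio  (1B, 1-aligned)
13..16  -- padding (3B)
16..20  lock  (4B, 4-aligned)
20..24  -- padding (4B)
24..48  refcount  (24B, 8-aligned)
48..56  rss  (8B, 8-aligned)
56..64  start_time  (8B, 8-aligned)
sizeof = 64, alignof = 8
array of 25: 25 × 64 = 1600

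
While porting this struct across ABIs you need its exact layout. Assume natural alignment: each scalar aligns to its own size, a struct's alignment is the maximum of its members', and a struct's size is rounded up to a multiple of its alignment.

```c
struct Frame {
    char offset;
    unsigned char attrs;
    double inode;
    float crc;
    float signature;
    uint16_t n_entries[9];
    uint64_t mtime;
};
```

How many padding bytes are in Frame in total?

12

0..1  offset  (1B, 1-aligned)
1..2  attrs  (1B, 1-aligned)
2..8  -- padding (6B)
8..16  inode  (8B, 8-aligned)
16..20  crc  (4B, 4-aligned)
20..24  signature  (4B, 4-aligned)
24..42  n_entries  (18B, 2-aligned)
42..48  -- padding (6B)
48..56  mtime  (8B, 8-aligned)
sizeof = 56, alignof = 8
data bytes 44, size 56 → padding 12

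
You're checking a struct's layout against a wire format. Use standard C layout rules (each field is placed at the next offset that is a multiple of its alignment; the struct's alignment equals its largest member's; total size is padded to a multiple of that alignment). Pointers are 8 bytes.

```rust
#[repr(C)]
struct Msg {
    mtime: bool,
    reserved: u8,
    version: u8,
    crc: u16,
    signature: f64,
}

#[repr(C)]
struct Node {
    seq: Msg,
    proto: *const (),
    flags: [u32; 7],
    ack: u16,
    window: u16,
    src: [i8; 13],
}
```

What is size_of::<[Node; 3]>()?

216

Msg: @0: mtime [1B, align 1] → 1; @1: reserved [1B, align 1] → 2; @2: version [1B, align 1] → 3; +1 pad (align 2); @4: crc [2B, align 2] → 6; +2 pad (align 8); @8: signature [8B, align 8] → 16; size 16, align 8
@0: seq [16B, align 8] → 16
@16: proto [8B, align 8] → 24
@24: flags [28B, align 4] → 52
@52: ack [2B, align 2] → 54
@54: window [2B, align 2] → 56
@56: src [13B, align 1] → 69
+3 tail pad (align 8)
size 72, align 8
array of 3: 3 × 72 = 216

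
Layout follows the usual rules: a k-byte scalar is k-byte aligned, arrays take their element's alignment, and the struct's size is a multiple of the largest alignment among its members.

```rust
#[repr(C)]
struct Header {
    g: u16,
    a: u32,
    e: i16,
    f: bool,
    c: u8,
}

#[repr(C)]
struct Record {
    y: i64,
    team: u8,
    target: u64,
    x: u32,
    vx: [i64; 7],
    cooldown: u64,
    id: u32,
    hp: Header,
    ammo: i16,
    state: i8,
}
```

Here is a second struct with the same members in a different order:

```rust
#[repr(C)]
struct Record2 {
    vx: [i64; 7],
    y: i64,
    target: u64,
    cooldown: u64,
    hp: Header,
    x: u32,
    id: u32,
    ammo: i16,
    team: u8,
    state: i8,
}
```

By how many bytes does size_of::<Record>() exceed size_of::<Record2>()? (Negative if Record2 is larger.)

16

Header: g at 0 (size 2, align 2) → ends 2; pad 2 to align 4 for a; a at 4 (size 4, align 4) → ends 8; e at 8 (size 2, align 2) → ends 10; f at 10 (size 1, align 1) → ends 11; c at 11 (size 1, align 1) → ends 12; total 12 bytes, alignment 4
y at 0 (size 8, align 8) → ends 8
team at 8 (size 1, align 1) → ends 9
pad 7 to align 8 for target
target at 16 (size 8, align 8) → ends 24
x at 24 (size 4, align 4) → ends 28
pad 4 to align 8 for vx
vx at 32 (size 56, align 8) → ends 88
cooldown at 88 (size 8, align 8) → ends 96
id at 96 (size 4, align 4) → ends 100
hp at 100 (size 12, align 4) → ends 112
ammo at 112 (size 2, align 2) → ends 114
state at 114 (size 1, align 1) → ends 115
tail pad 5 to reach multiple of 8
total 120 bytes, alignment 8
— Record2 —
vx at 0 (size 56, align 8) → ends 56
y at 56 (size 8, align 8) → ends 64
target at 64 (size 8, align 8) → ends 72
cooldown at 72 (size 8, align 8) → ends 80
hp at 80 (size 12, align 4) → ends 92
x at 92 (size 4, align 4) → ends 96
id at 96 (size 4, align 4) → ends 100
ammo at 100 (size 2, align 2) → ends 102
team at 102 (size 1, align 1) → ends 103
state at 103 (size 1, align 1) → ends 104
total 104 bytes, alignment 8
120 − 104 = 16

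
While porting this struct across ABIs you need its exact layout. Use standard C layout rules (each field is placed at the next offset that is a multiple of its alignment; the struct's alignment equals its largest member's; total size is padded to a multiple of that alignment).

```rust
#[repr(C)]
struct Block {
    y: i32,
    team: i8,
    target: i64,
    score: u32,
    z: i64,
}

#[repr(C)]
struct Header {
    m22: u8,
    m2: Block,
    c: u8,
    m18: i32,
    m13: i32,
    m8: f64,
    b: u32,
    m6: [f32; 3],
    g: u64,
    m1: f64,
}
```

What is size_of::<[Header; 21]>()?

Block: 0..4  y  (4B, 4-aligned); 4..5  team  (1B, 1-aligned); 5..8  -- padding (3B); 8..16  target  (8B, 8-aligned); 16..20  score  (4B, 4-aligned); 20..24  -- padding (4B); 24..32  z  (8B, 8-aligned); sizeof = 32, alignof = 8
0..1  m22  (1B, 1-aligned)
1..8  -- padding (7B)
8..40  m2  (32B, 8-aligned)
40..41  c  (1B, 1-aligned)
41..44  -- padding (3B)
44..48  m18  (4B, 4-aligned)
48..52  m13  (4B, 4-aligned)
52..56  -- padding (4B)
56..64  m8  (8B, 8-aligned)
64..68  b  (4B, 4-aligned)
68..80  m6  (12B, 4-aligned)
80..88  g  (8B, 8-aligned)
88..96  m1  (8B, 8-aligned)
sizeof = 96, alignof = 8
array of 21: 21 × 96 = 2016

2016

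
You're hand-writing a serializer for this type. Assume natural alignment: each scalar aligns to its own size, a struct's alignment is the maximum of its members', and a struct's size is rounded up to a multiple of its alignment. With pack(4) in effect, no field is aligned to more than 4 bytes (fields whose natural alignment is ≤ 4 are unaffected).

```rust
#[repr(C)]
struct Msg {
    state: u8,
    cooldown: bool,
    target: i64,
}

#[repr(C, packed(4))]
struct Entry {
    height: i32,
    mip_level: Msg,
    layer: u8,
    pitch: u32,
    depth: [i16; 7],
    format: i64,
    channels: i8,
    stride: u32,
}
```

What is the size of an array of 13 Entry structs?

Msg: @0: state [1B, align 1] → 1; @1: cooldown [1B, align 1] → 2; +6 pad (align 8); @8: target [8B, align 8] → 16; size 16, align 8
@0: height [4B, align 4] → 4
@4: mip_level [16B, align 4] → 20
@20: layer [1B, align 1] → 21
+3 pad (align 4)
@24: pitch [4B, align 4] → 28
@28: depth [14B, align 2] → 42
+2 pad (align 4)
@44: format [8B, align 4] → 52
@52: channels [1B, align 1] → 53
+3 pad (align 4)
@56: stride [4B, align 4] → 60
size 60, align 4
array of 13: 13 × 60 = 780

780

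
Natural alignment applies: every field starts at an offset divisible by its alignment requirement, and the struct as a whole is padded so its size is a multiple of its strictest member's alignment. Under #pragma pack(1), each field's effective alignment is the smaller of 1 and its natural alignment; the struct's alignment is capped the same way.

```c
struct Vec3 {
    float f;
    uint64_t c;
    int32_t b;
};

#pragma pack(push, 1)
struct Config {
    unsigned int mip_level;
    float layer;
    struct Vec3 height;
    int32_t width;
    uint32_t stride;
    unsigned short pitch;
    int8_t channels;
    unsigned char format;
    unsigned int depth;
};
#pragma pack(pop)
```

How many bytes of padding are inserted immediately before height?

0

Vec3: @0: f [4B, align 4] → 4; +4 pad (align 8); @8: c [8B, align 8] → 16; @16: b [4B, align 4] → 20; +4 tail pad (align 8); size 24, align 8
@0: mip_level [4B, align 1] → 4
@4: layer [4B, align 1] → 8
@8: height [24B, align 1] → 32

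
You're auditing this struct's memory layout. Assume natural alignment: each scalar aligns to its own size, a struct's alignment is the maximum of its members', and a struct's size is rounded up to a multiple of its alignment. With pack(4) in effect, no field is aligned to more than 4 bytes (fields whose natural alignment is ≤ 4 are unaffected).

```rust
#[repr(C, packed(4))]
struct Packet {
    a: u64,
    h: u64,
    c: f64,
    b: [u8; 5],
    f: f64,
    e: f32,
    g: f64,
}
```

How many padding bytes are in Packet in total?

0..8  a  (8B, 4-aligned)
8..16  h  (8B, 4-aligned)
16..24  c  (8B, 4-aligned)
24..29  b  (5B, 1-aligned)
29..32  -- padding (3B)
32..40  f  (8B, 4-aligned)
40..44  e  (4B, 4-aligned)
44..52  g  (8B, 4-aligned)
sizeof = 52, alignof = 4
data bytes 49, size 52 → padding 3

3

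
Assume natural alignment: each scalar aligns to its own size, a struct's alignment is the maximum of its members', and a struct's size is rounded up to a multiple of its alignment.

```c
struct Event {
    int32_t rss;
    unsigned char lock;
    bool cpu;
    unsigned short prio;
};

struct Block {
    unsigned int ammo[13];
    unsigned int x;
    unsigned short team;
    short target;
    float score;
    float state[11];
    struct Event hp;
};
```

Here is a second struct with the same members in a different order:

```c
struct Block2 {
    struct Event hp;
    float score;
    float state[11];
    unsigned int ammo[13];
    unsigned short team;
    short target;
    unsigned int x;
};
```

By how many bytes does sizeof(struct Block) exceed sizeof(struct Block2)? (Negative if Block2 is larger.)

0

Event: @0: rss [4B, align 4] → 4; @4: lock [1B, align 1] → 5; @5: cpu [1B, align 1] → 6; @6: prio [2B, align 2] → 8; size 8, align 4
@0: ammo [52B, align 4] → 52
@52: x [4B, align 4] → 56
@56: team [2B, align 2] → 58
@58: target [2B, align 2] → 60
@60: score [4B, align 4] → 64
@64: state [44B, align 4] → 108
@108: hp [8B, align 4] → 116
size 116, align 4
— Block2 —
@0: hp [8B, align 4] → 8
@8: score [4B, align 4] → 12
@12: state [44B, align 4] → 56
@56: ammo [52B, align 4] → 108
@108: team [2B, align 2] → 110
@110: target [2B, align 2] → 112
@112: x [4B, align 4] → 116
size 116, align 4
116 − 116 = 0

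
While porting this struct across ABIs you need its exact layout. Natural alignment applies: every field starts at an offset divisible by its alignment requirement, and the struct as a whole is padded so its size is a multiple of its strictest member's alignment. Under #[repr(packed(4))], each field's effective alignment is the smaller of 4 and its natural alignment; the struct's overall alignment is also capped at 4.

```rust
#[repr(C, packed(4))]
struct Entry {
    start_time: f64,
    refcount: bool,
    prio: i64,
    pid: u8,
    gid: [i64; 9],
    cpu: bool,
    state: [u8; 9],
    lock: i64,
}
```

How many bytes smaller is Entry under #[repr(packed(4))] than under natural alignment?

12

natural layout:
  start_time at 0 (size 8, align 8) → ends 8
  refcount at 8 (size 1, align 1) → ends 9
  pad 7 to align 8 for prio
  prio at 16 (size 8, align 8) → ends 24
  pid at 24 (size 1, align 1) → ends 25
  pad 7 to align 8 for gid
  gid at 32 (size 72, align 8) → ends 104
  cpu at 104 (size 1, align 1) → ends 105
  state at 105 (size 9, align 1) → ends 114
  pad 6 to align 8 for lock
  lock at 120 (size 8, align 8) → ends 128
  total 128 bytes, alignment 8
packed(4) layout:
  start_time at 0 (size 8, align 4) → ends 8
  refcount at 8 (size 1, align 1) → ends 9
  pad 3 to align 4 for prio
  prio at 12 (size 8, align 4) → ends 20
  pid at 20 (size 1, align 1) → ends 21
  pad 3 to align 4 for gid
  gid at 24 (size 72, align 4) → ends 96
  cpu at 96 (size 1, align 1) → ends 97
  state at 97 (size 9, align 1) → ends 106
  pad 2 to align 4 for lock
  lock at 108 (size 8, align 4) → ends 116
  total 116 bytes, alignment 4
128 − 116 = 12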